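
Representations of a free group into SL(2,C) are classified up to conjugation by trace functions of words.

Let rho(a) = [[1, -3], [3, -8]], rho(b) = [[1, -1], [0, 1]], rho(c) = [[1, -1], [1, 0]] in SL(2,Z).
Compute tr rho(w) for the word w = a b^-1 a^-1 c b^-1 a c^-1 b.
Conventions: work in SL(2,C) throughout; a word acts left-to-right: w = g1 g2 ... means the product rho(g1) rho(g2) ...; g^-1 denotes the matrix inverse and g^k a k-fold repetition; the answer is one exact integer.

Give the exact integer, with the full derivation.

-22

rho(a) = [[1, -3], [3, -8]]
... * rho(b^-1) = [[1, 1], [0, 1]]  ->  [[1, -2], [3, -5]]
... * rho(a^-1) = [[-8, 3], [-3, 1]]  ->  [[-2, 1], [-9, 4]]
... * rho(c) = [[1, -1], [1, 0]]  ->  [[-1, 2], [-5, 9]]
... * rho(b^-1) = [[1, 1], [0, 1]]  ->  [[-1, 1], [-5, 4]]
... * rho(a) = [[1, -3], [3, -8]]  ->  [[2, -5], [7, -17]]
... * rho(c^-1) = [[0, 1], [-1, 1]]  ->  [[5, -3], [17, -10]]
... * rho(b) = [[1, -1], [0, 1]]  ->  [[5, -8], [17, -27]]
tr = 5 + -27 = -22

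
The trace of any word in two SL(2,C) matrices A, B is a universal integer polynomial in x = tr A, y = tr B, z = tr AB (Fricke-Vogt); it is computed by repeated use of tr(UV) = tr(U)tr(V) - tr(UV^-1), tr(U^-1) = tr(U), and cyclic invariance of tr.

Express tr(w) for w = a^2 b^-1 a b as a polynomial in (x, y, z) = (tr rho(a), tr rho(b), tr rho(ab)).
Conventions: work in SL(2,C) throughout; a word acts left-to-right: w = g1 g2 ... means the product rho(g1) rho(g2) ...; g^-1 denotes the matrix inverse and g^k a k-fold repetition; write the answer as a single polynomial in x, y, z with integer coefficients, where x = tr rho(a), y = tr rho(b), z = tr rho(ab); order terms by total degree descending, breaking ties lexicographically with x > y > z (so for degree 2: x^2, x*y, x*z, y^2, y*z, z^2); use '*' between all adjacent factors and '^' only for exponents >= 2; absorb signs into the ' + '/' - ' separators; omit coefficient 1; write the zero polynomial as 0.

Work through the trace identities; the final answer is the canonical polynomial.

x^2*y*z - x*y^2 - x*z^2 + x

tr(a b a) = tr(a) * tr(b a) - tr(b) = x*z - y
tr(a b a^2) = tr(a) * tr(a b a) - tr(a b) = x^2*z - x*y - z
tr(b a b a) = tr(a b) * tr(a b) - tr(1) = z^2 - 2
tr(b a b) = tr(b) * tr(a b) - tr(a) = y*z - x
tr(a b a^2 b) = tr(a) * tr(b a b a) - tr(b a b) = x*z^2 - y*z - x
tr(a^2 b^-1 a b) = tr(a b a^2) * tr(b) - tr(a b a^2 b) = x^2*y*z - x*y^2 - x*z^2 + x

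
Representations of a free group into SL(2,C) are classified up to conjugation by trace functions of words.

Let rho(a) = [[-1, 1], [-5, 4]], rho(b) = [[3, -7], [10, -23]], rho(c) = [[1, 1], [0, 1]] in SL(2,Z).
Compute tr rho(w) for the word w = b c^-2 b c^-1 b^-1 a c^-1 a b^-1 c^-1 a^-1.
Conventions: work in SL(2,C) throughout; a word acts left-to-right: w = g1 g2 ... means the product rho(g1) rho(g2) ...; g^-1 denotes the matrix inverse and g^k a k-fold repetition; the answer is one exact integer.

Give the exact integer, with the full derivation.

-73142

rho(b) = [[3, -7], [10, -23]]
... * rho(c^-1) = [[1, -1], [0, 1]]  ->  [[3, -10], [10, -33]]
... * rho(c^-1) = [[1, -1], [0, 1]]  ->  [[3, -13], [10, -43]]
... * rho(b) = [[3, -7], [10, -23]]  ->  [[-121, 278], [-400, 919]]
... * rho(c^-1) = [[1, -1], [0, 1]]  ->  [[-121, 399], [-400, 1319]]
... * rho(b^-1) = [[-23, 7], [-10, 3]]  ->  [[-1207, 350], [-3990, 1157]]
... * rho(a) = [[-1, 1], [-5, 4]]  ->  [[-543, 193], [-1795, 638]]
... * rho(c^-1) = [[1, -1], [0, 1]]  ->  [[-543, 736], [-1795, 2433]]
... * rho(a) = [[-1, 1], [-5, 4]]  ->  [[-3137, 2401], [-10370, 7937]]
... * rho(b^-1) = [[-23, 7], [-10, 3]]  ->  [[48141, -14756], [159140, -48779]]
... * rho(c^-1) = [[1, -1], [0, 1]]  ->  [[48141, -62897], [159140, -207919]]
... * rho(a^-1) = [[4, -1], [5, -1]]  ->  [[-121921, 14756], [-403035, 48779]]
tr = -121921 + 48779 = -73142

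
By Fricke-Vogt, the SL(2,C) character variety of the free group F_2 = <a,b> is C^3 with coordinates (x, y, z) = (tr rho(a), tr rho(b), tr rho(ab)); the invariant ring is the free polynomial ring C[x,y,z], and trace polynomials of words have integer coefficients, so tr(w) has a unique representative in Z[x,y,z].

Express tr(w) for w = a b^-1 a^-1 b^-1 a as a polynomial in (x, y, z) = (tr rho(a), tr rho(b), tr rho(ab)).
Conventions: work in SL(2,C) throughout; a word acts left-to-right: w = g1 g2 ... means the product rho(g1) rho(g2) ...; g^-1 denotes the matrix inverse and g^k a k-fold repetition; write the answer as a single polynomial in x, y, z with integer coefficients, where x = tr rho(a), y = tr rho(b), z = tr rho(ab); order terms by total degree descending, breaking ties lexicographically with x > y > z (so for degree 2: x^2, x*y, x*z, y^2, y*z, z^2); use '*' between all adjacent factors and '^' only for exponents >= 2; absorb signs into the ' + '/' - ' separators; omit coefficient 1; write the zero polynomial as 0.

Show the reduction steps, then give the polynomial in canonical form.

x^2*y*z - x^3 - x*z^2 - y*z + 3*x

tr(a b^-1) = tr(a) tr(b) - tr(a b) = x*y - z
and tr(a^2) = tr(a) tr(a) - tr(1) = x^2 - 2
tr(b a^2) = tr(a) tr(b a) - tr(b) = x*z - y
next, tr(a b a^2) = tr(a) tr(b a^2) - tr(b a) = x^2*z - x*y - z
next, tr(b a b a) = tr(b a) tr(b a) - tr(1)   [split at repeated b] = z^2 - 2
tr(b a b) = tr(b) tr(a b) - tr(a) = y*z - x
tr(a b a^2 b) = tr(a) tr(b a b a) - tr(b a b) = x*z^2 - y*z - x
and tr(b a^2 b^-1 a) = tr(a b a^2) tr(b) - tr(a b a^2 b) = x^2*y*z - x*y^2 - x*z^2 + x
and tr(a^2 b^-1 a^-1 b) = tr(b a^2 b^-1) tr(a) - tr(b a^2 b^-1 a) = -x^2*y*z + x^3 + x*y^2 + x*z^2 - 3*x
next, tr(a b^-1 a^-1 b^-1 a) = tr(a^2 b^-1 a^-1) tr(b) - tr(a^2 b^-1 a^-1 b) = x^2*y*z - x^3 - x*z^2 - y*z + 3*x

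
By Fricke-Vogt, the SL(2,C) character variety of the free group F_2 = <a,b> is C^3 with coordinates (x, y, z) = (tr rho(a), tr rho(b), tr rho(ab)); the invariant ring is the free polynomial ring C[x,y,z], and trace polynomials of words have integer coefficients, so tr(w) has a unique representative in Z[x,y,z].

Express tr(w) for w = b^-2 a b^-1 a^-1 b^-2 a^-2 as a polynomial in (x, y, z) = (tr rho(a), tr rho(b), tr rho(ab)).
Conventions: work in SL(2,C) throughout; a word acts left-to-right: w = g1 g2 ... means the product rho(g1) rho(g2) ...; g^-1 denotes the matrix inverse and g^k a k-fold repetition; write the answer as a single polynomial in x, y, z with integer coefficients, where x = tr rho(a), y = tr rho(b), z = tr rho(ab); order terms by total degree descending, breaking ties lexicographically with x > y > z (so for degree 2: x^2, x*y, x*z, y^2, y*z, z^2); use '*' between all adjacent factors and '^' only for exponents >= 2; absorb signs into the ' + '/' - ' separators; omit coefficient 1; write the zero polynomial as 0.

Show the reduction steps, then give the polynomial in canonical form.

x^2*y^3*z^2 - 2*x^3*y^2*z - x*y^4*z - x*y^2*z^3 + x^4*y + x^2*y^3 + x^2*y*z^2 + y^3*z^2 + 3*x*y^2*z - 4*x^2*y - y^3 - 2*y*z^2 + x*z + 3*y

tr(a^-1) = tr(a) = x
tr(a^-2) = tr(a^-1)*tr(a) - tr(1)  (eliminate a^-1) = x^2 - 2
tr(a^-1 b) = tr(b)*tr(a) - tr(b a)  (eliminate a^-1) = x*y - z
tr(a^-2 b) = tr(a^-1 b)*tr(a) - tr(a^-1 b a)  (eliminate a^-1) = x^2*y - x*z - y
tr(a^-2 b^-1) = tr(a^-2)*tr(b) - tr(a^-2 b)  (eliminate b^-1) = x*z - y
tr(b^-2 a^-2) = tr(a^-2 b^-1)*tr(b) - tr(a^-2)  (eliminate b^-1) = x*y*z - x^2 - y^2 + 2
tr(a^-2 b^-3) = tr(b^-2 a^-2)*tr(b) - tr(b^-2 a^-2 b)  (eliminate b^-1) = x*y^2*z - x^2*y - y^3 - x*z + 3*y
use: tr(b^-2 a^-2 b^-2) = tr(a^-2 b^-3)*tr(b) - tr(a^-2 b^-2)  (eliminate b^-1) = x*y^3*z - x^2*y^2 - y^4 - 2*x*y*z + x^2 + 4*y^2 - 2
apply: tr(b^-1 a b^-1) = tr(a b^-1)*tr(b) - tr(a)  (eliminate b^-1) = x*y^2 - y*z - x
tr(a b a b) = tr(b a)*tr(b a) - tr(1)  (split on b) = z^2 - 2
tr(a b^-1 a b) = tr(a b a)*tr(b) - tr(a b a b)  (eliminate b^-1) = x*y*z - y^2 - z^2 + 2
apply: tr(b^-1 a b^-1 a) = tr(a b^-1 a)*tr(b) - tr(a b^-1 a b)  (eliminate b^-1) = x^2*y^2 - 2*x*y*z + z^2 - 2
tr(a b^-1 a^-1 b^-1) = tr(b^-1 a b^-1)*tr(a) - tr(b^-1 a b^-1 a)  (eliminate a^-1) = x*y*z - x^2 - z^2 + 2
tr(b^-2 a b^-1 a^-1) = tr(a b^-1 a^-1 b^-1)*tr(b) - tr(a b^-1 a^-1)  (eliminate b^-1) = x*y^2*z - x^2*y - y*z^2 + y
use: tr(b^-2 a b^-1) = tr(a b^-2)*tr(b) - tr(a b^-1)  (eliminate b^-1) = x*y^3 - y^2*z - 2*x*y + z
apply: tr(b^-1 a^-2 b^-2 a) = tr(b^-2 a b^-1 a^-1)*tr(a) - tr(b^-2 a b^-1)  (eliminate a^-1) = x^2*y^2*z - x^3*y - x*y^3 - x*y*z^2 + y^2*z + 3*x*y - z
apply: tr(b a b) = tr(b)*tr(a b) - tr(a)  (reduce the b square) = y*z - x
use: tr(b a b a b) = tr(b)*tr(a b a b) - tr(a b a)  (reduce the b square) = y*z^2 - x*z - y
tr(b a b a b a) = tr(b a)*tr(b a b a) - tr(b^-1 a^-1)  (split on b) = z^3 - 3*z
tr(a b a b a^-1 b) = tr(b a b a b)*tr(a) - tr(b a b a b a)  (eliminate a^-1) = x*y*z^2 - x^2*z - z^3 - x*y + 3*z
apply: tr(a^-1 b^-1 a b a b) = tr(a b a b a^-1)*tr(b) - tr(a b a b a^-1 b)  (eliminate b^-1) = -x*y*z^2 + x^2*z + y^2*z + z^3 - 3*z
apply: tr(b^-1 a b a b^-1 a^-1) = tr(a^-1 b^-1 a b a)*tr(b) - tr(a^-1 b^-1 a b a b)  (eliminate b^-1) = x*y*z^2 - x^2*z - y^2*z - z^3 + x*y + 3*z
tr(b^-1 a^-1 b^-2 a b a) = tr(b^-1 a b a b^-1 a^-1)*tr(b) - tr(b^-1 a b a b^-1 a^-1 b)  (eliminate b^-1) = x*y^2*z^2 - x^2*y*z - y^3*z - y*z^3 + x*y^2 + 3*y*z - x
tr(b^-2 a b a b^-2 a^-1) = tr(b^-1 a^-1 b^-2 a b a)*tr(b) - tr(b^-1 a^-1 b^-2 a b a b)  (eliminate b^-1) = x*y^3*z^2 - x^2*y^2*z - y^4*z - y^2*z^3 + x*y^3 + 3*y^2*z - 2*x*y + z
apply: tr(b^-1 a b a b^-1) = tr(a b a b^-1)*tr(b) - tr(a b a)  (eliminate b^-1) = x*y^2*z - y^3 - y*z^2 - x*z + 3*y
tr(b^-2 a b a b^-1) = tr(b^-1 a b a b^-1)*tr(b) - tr(b^-1 a b a)  (eliminate b^-1) = x*y^3*z - y^4 - y^2*z^2 - 2*x*y*z + 4*y^2 + z^2 - 2
use: tr(b^-2 a b a b^-2) = tr(b^-2 a b a b^-1)*tr(b) - tr(b^-2 a b a)  (eliminate b^-1) = x*y^4*z - y^5 - y^3*z^2 - 3*x*y^2*z + 5*y^3 + 2*y*z^2 + x*z - 5*y
use: tr(b^-2 a^-2 b^-2 a b a) = tr(b^-2 a b a b^-2 a^-1)*tr(a) - tr(b^-2 a b a b^-2)  (eliminate a^-1) = x^2*y^3*z^2 - x^3*y^2*z - 2*x*y^4*z - x*y^2*z^3 + x^2*y^3 + y^5 + y^3*z^2 + 6*x*y^2*z - 2*x^2*y - 5*y^3 - 2*y*z^2 + 5*y
tr(a^-1 b^-2 a^-2 b^-2 a b) = tr(b^-2 a^-2 b^-2 a b)*tr(a) - tr(b^-2 a^-2 b^-2 a b a)  (eliminate a^-1) = -x^2*y^3*z^2 + 2*x^3*y^2*z + 2*x*y^4*z + x*y^2*z^3 - x^4*y - 2*x^2*y^3 - x^2*y*z^2 - y^5 - y^3*z^2 - 5*x*y^2*z + 5*x^2*y + 5*y^3 + 2*y*z^2 - x*z - 5*y
use: tr(b^-2 a b^-1 a^-1 b^-2 a^-2) = tr(a^-1 b^-2 a^-2 b^-2 a)*tr(b) - tr(a^-1 b^-2 a^-2 b^-2 a b)  (eliminate b^-1) = x^2*y^3*z^2 - 2*x^3*y^2*z - x*y^4*z - x*y^2*z^3 + x^4*y + x^2*y^3 + x^2*y*z^2 + y^3*z^2 + 3*x*y^2*z - 4*x^2*y - y^3 - 2*y*z^2 + x*z + 3*y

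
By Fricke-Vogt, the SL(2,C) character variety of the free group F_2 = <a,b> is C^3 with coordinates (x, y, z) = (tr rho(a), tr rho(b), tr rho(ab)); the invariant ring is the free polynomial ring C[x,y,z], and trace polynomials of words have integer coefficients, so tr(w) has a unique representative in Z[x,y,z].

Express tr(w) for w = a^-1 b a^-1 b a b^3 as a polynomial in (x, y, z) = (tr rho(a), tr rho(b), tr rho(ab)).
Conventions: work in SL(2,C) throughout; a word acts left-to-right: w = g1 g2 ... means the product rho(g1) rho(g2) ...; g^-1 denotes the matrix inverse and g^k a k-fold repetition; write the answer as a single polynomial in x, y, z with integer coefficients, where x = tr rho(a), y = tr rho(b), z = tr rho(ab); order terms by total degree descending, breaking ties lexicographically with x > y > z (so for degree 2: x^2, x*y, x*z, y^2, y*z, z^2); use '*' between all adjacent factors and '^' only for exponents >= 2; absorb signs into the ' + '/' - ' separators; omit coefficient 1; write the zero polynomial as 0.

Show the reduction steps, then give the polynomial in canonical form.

trace(b a b) = trace(b) trace(a b) - trace(a)  (reduce the b square) = y*z - x
reduce: trace(b a b^2) = trace(b) trace(b a b) - trace(b a)  (reduce the b square) = y^2*z - x*y - z
trace(b^3 a b) = trace(b) trace(b a b^2) - trace(b a b)  (reduce the b square) = y^3*z - x*y^2 - 2*y*z + x
reduce: trace(b^2 a b^3) = trace(b) trace(b^3 a b) - trace(b^3 a)  (reduce the b square) = y^4*z - x*y^3 - 3*y^2*z + 2*x*y + z
trace(a b a b) = trace(b a) trace(b a) - trace(1)  (split on b) = z^2 - 2
reduce: trace(a b a) = trace(a) trace(b a) - trace(b)  (reduce the a square) = x*z - y
trace(a b^2 a b) = trace(b) trace(a b a b) - trace(a b a)  (reduce the b square) = y*z^2 - x*z - y
reduce: trace(b^2) = trace(b) trace(b) - trace(1)  (reduce the b square) = y^2 - 2
trace(a b^2 a) = trace(a) trace(b^2 a) - trace(b^2)  (reduce the a square) = x*y*z - x^2 - y^2 + 2
so trace(a b^2 a b^2) = trace(b) trace(a b^2 a b) - trace(a b^2 a)  (reduce the b square) = y^2*z^2 - 2*x*y*z + x^2 - 2
reduce: trace(b^2 a b^3 a) = trace(b) trace(a b^2 a b^2) - trace(a b^2 a b)  (reduce the b square) = y^3*z^2 - 2*x*y^2*z + x^2*y - y*z^2 + x*z - y
trace(b a b^3 a^-1 b) = trace(b^2 a b^3) trace(a) - trace(b^2 a b^3 a)  (eliminate a^-1) = x*y^4*z - x^2*y^3 - y^3*z^2 - x*y^2*z + x^2*y + y*z^2 + y
so trace(b a b a b^2) = trace(b) trace(b a b a b) - trace(b a b a)  (reduce the b square) = y^2*z^2 - x*y*z - y^2 - z^2 + 2
so trace(b a b a b^3) = trace(b) trace(b a b a b^2) - trace(b a b a b)  (reduce the b square) = y^3*z^2 - x*y^2*z - y^3 - 2*y*z^2 + x*z + 3*y
trace(a b a b a b) = trace(b a) trace(b a b a) - trace(b^-1 a^-1)  (split on b) = z^3 - 3*z
so trace(a b a b a) = trace(a) trace(b a b a) - trace(b a b)  (reduce the a square) = x*z^2 - y*z - x
reduce: trace(b a b a b a b) = trace(b) trace(a b a b a b) - trace(a b a b a)  (reduce the b square) = y*z^3 - x*z^2 - 2*y*z + x
trace(b a b a b^3 a) = trace(b) trace(b a b a b a b) - trace(b a b a b a)  (reduce the b square) = y^2*z^3 - x*y*z^2 - 2*y^2*z - z^3 + x*y + 3*z
so trace(b a b^3 a^-1 b a) = trace(b a b a b^3) trace(a) - trace(b a b a b^3 a)  (eliminate a^-1) = x*y^3*z^2 - x^2*y^2*z - y^2*z^3 - x*y^3 - x*y*z^2 + x^2*z + 2*y^2*z + z^3 + 2*x*y - 3*z
trace(a^-1 b a^-1 b a b^3) = trace(b a b^3 a^-1 b) trace(a) - trace(b a b^3 a^-1 b a)  (eliminate a^-1) = x^2*y^4*z - x^3*y^3 - 2*x*y^3*z^2 + y^2*z^3 + x^3*y + x*y^3 + 2*x*y*z^2 - x^2*z - 2*y^2*z - z^3 - x*y + 3*z

x^2*y^4*z - x^3*y^3 - 2*x*y^3*z^2 + y^2*z^3 + x^3*y + x*y^3 + 2*x*y*z^2 - x^2*z - 2*y^2*z - z^3 - x*y + 3*z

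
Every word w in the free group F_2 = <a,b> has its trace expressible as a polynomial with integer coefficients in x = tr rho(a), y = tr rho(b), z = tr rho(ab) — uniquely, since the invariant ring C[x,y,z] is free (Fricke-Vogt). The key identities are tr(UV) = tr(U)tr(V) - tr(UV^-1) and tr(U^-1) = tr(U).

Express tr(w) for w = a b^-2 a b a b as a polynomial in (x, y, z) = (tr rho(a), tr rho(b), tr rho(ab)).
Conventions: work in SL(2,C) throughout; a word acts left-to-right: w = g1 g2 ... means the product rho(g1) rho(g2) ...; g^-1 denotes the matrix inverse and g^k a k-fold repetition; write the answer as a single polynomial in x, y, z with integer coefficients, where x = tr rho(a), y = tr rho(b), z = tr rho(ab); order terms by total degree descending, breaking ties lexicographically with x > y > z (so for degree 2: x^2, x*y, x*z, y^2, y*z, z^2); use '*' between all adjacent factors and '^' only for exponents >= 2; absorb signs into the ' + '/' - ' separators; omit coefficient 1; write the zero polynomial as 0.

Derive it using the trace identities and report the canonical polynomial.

tr(b a b a) = tr(b a) * tr(b a) - tr(1)  (split on b) = z^2 - 2
tr(b a b) = tr(b) * tr(a b) - tr(a)  (reduce the b square) = y*z - x
tr(a b a b a) = tr(a) * tr(b a b a) - tr(b a b)  (reduce the a square) = x*z^2 - y*z - x
tr(a b a b a b) = tr(b a b a) * tr(b a) - tr(a b)  (split on b) = z^3 - 3*z
tr(a b a b a b^-1) = tr(a b a b a) * tr(b) - tr(a b a b a b)  (eliminate b^-1) = x*y*z^2 - y^2*z - z^3 - x*y + 3*z
and tr(a b^-2 a b a b) = tr(a b a b a b^-1) * tr(b) - tr(a b a b a)  (eliminate b^-1) = x*y^2*z^2 - y^3*z - y*z^3 - x*y^2 - x*z^2 + 4*y*z + x

x*y^2*z^2 - y^3*z - y*z^3 - x*y^2 - x*z^2 + 4*y*z + x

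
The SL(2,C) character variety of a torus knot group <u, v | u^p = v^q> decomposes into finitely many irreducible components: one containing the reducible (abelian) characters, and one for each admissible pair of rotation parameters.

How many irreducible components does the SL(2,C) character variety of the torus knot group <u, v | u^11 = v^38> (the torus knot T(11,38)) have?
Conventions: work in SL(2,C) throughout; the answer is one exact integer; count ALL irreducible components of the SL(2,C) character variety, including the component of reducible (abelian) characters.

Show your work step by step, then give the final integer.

186

For T(11,38): irreducibility forces the central element u^11 = v^38 to one of +I, -I.
On an irreducible component, tr(u) is locked at 2*cos(pi*alpha/11) for some alpha in 1..10, and tr(v) at 2*cos(pi*beta/38) for some beta in 1..37.
Consistency of u^11 = (-1)^alpha I with v^38 = (-1)^beta I forces alpha = beta (mod 2).
Counting: 5 odd alphas x 19 odd betas + 5 even alphas x 18 even betas = 95 + 90 = 185.
Total: 185 irreducible-character components + 1 reducible (abelian) component = 186.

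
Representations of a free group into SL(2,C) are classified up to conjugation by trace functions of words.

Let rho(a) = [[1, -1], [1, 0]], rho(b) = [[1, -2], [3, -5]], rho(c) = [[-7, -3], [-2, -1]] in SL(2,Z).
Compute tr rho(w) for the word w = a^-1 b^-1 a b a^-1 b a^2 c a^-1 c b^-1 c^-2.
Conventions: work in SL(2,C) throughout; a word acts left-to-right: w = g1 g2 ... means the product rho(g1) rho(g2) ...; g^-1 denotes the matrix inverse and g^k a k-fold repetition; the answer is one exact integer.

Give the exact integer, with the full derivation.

rho(a^-1) = [[0, 1], [-1, 1]]
... * rho(b^-1) = [[-5, 2], [-3, 1]]  ->  [[-3, 1], [2, -1]]
... * rho(a) = [[1, -1], [1, 0]]  ->  [[-2, 3], [1, -2]]
... * rho(b) = [[1, -2], [3, -5]]  ->  [[7, -11], [-5, 8]]
... * rho(a^-1) = [[0, 1], [-1, 1]]  ->  [[11, -4], [-8, 3]]
... * rho(b) = [[1, -2], [3, -5]]  ->  [[-1, -2], [1, 1]]
... * rho(a) = [[1, -1], [1, 0]]  ->  [[-3, 1], [2, -1]]
... * rho(a) = [[1, -1], [1, 0]]  ->  [[-2, 3], [1, -2]]
... * rho(c) = [[-7, -3], [-2, -1]]  ->  [[8, 3], [-3, -1]]
... * rho(a^-1) = [[0, 1], [-1, 1]]  ->  [[-3, 11], [1, -4]]
... * rho(c) = [[-7, -3], [-2, -1]]  ->  [[-1, -2], [1, 1]]
... * rho(b^-1) = [[-5, 2], [-3, 1]]  ->  [[11, -4], [-8, 3]]
... * rho(c^-1) = [[-1, 3], [2, -7]]  ->  [[-19, 61], [14, -45]]
... * rho(c^-1) = [[-1, 3], [2, -7]]  ->  [[141, -484], [-104, 357]]
tr = 141 + 357 = 498

498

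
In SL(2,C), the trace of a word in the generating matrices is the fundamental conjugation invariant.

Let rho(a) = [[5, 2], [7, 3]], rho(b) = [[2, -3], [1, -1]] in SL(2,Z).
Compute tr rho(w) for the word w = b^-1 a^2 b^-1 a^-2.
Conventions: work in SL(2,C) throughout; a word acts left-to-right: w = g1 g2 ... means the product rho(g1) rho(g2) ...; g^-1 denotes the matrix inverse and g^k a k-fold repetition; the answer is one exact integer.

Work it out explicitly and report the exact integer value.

-19265

rho(b^-1) = [[-1, 3], [-1, 2]]
... * rho(a) = [[5, 2], [7, 3]]  ->  [[16, 7], [9, 4]]
... * rho(a) = [[5, 2], [7, 3]]  ->  [[129, 53], [73, 30]]
... * rho(b^-1) = [[-1, 3], [-1, 2]]  ->  [[-182, 493], [-103, 279]]
... * rho(a^-1) = [[3, -2], [-7, 5]]  ->  [[-3997, 2829], [-2262, 1601]]
... * rho(a^-1) = [[3, -2], [-7, 5]]  ->  [[-31794, 22139], [-17993, 12529]]
tr = -31794 + 12529 = -19265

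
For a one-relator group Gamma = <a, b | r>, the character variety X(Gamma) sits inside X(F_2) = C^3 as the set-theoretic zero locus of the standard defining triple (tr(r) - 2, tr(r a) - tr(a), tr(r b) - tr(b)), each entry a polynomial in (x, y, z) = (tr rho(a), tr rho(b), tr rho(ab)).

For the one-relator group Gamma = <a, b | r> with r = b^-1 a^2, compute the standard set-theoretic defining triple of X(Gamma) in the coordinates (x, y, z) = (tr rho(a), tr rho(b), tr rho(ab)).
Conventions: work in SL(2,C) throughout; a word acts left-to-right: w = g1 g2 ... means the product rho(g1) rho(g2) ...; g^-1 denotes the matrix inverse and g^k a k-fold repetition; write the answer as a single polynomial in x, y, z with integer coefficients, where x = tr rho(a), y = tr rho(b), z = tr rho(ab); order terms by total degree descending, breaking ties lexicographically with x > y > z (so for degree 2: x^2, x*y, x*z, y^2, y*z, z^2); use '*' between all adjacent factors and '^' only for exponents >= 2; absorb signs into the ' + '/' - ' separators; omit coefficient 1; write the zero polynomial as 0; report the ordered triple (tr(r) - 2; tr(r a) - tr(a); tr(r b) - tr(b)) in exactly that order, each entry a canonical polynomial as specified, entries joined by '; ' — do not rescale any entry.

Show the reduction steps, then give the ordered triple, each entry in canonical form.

reduce: trace(a^2) = trace(a)*trace(a) - trace(1) = x^2 - 2
so trace(a^2 b) = trace(a)*trace(b a) - trace(b) = x*z - y
reduce: trace(b^-1 a^2) = trace(a^2)*trace(b) - trace(a^2 b) = x^2*y - x*z - y
trace(a^3) = trace(a)*trace(a^2) - trace(a)  (reduce the a square) = x^3 - 3*x
trace(a^3 b) = trace(a)*trace(a b a) - trace(a b)  (reduce the a square) = x^2*z - x*y - z
trace(b^-1 a^3) = trace(a^3)*trace(b) - trace(a^3 b)  (eliminate b^-1) = x^3*y - x^2*z - 2*x*y + z
assemble the triple (trace(r) - 2; trace(r a) - x; trace(r b) - y)

x^2*y - x*z - y - 2; x^3*y - x^2*z - 2*x*y - x + z; x^2 - y - 2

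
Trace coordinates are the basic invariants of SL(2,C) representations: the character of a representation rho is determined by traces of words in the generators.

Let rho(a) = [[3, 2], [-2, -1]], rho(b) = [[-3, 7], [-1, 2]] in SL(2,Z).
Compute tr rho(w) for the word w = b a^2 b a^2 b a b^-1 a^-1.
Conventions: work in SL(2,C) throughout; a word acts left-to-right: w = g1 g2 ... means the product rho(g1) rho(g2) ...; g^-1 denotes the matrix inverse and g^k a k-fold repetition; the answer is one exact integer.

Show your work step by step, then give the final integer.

1901015

rho(b) = [[-3, 7], [-1, 2]]
... * rho(a) = [[3, 2], [-2, -1]]  ->  [[-23, -13], [-7, -4]]
... * rho(a) = [[3, 2], [-2, -1]]  ->  [[-43, -33], [-13, -10]]
... * rho(b) = [[-3, 7], [-1, 2]]  ->  [[162, -367], [49, -111]]
... * rho(a) = [[3, 2], [-2, -1]]  ->  [[1220, 691], [369, 209]]
... * rho(a) = [[3, 2], [-2, -1]]  ->  [[2278, 1749], [689, 529]]
... * rho(b) = [[-3, 7], [-1, 2]]  ->  [[-8583, 19444], [-2596, 5881]]
... * rho(a) = [[3, 2], [-2, -1]]  ->  [[-64637, -36610], [-19550, -11073]]
... * rho(b^-1) = [[2, -7], [1, -3]]  ->  [[-165884, 562289], [-50173, 170069]]
... * rho(a^-1) = [[-1, -2], [2, 3]]  ->  [[1290462, 2018635], [390311, 610553]]
tr = 1290462 + 610553 = 1901015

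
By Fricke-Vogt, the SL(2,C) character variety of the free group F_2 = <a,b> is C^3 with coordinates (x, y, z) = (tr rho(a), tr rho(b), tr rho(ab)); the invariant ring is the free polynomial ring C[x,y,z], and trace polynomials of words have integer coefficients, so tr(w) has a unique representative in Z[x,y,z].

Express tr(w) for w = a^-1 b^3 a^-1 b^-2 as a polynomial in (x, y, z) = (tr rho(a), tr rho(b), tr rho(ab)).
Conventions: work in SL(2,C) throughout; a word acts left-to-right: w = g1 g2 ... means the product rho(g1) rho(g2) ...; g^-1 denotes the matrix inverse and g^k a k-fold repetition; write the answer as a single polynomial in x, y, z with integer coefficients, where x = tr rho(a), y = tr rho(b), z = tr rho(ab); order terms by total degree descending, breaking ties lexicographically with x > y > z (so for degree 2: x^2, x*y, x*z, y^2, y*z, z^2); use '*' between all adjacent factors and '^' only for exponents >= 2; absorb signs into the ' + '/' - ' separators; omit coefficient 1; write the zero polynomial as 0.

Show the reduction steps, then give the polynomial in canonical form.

tr(b^2) = tr(b) * tr(b) - tr(1)  (reduce the b square) = y^2 - 2
so tr(b^3) = tr(b) * tr(b^2) - tr(b)  (reduce the b square) = y^3 - 3*y
tr(b a b) = tr(b) * tr(a b) - tr(a)  (reduce the b square) = y*z - x
so tr(b^3 a) = tr(b) * tr(b a b) - tr(b a)  (reduce the b square) = y^2*z - x*y - z
tr(b^3 a^-1) = tr(b^3) * tr(a) - tr(b^3 a)  (eliminate a^-1) = x*y^3 - y^2*z - 2*x*y + z
tr(a^-1 b^3 a^-1) = tr(b^3 a^-1) * tr(a) - tr(b^3)  (eliminate a^-1) = x^2*y^3 - x*y^2*z - 2*x^2*y - y^3 + x*z + 3*y
reduce: tr(b^4) = tr(b) * tr(b^3) - tr(b^2)  (reduce the b square) = y^4 - 4*y^2 + 2
tr(b^4 a) = tr(b) * tr(b a b^2) - tr(b a b)  (reduce the b square) = y^3*z - x*y^2 - 2*y*z + x
tr(b a^-1 b^3) = tr(b^4) * tr(a) - tr(b^4 a)  (eliminate a^-1) = x*y^4 - y^3*z - 3*x*y^2 + 2*y*z + x
reduce: tr(a b a b) = tr(b a) * tr(b a) - tr(1)  (split on b) = z^2 - 2
so tr(a b a) = tr(a) * tr(b a) - tr(b)  (reduce the a square) = x*z - y
tr(a b a b^2) = tr(b) * tr(a b a b) - tr(a b a)  (reduce the b square) = y*z^2 - x*z - y
so tr(b^3 a b a) = tr(b) * tr(a b a b^2) - tr(a b a b)  (reduce the b square) = y^2*z^2 - x*y*z - y^2 - z^2 + 2
tr(b a^-1 b^3 a) = tr(b^3 a b) * tr(a) - tr(b^3 a b a)  (eliminate a^-1) = x*y^3*z - x^2*y^2 - y^2*z^2 - x*y*z + x^2 + y^2 + z^2 - 2
reduce: tr(a^-1 b^3 a^-1 b) = tr(b a^-1 b^3) * tr(a) - tr(b a^-1 b^3 a)  (eliminate a^-1) = x^2*y^4 - 2*x*y^3*z - 2*x^2*y^2 + y^2*z^2 + 3*x*y*z - y^2 - z^2 + 2
tr(b^-1 a^-1 b^3 a^-1) = tr(a^-1 b^3 a^-1) * tr(b) - tr(a^-1 b^3 a^-1 b)  (eliminate b^-1) = x*y^3*z - y^4 - y^2*z^2 - 2*x*y*z + 4*y^2 + z^2 - 2
reduce: tr(a^-1 b^3 a^-1 b^-2) = tr(b^-1 a^-1 b^3 a^-1) * tr(b) - tr(b^-1 a^-1 b^3 a^-1 b)  (eliminate b^-1) = x*y^4*z - x^2*y^3 - y^5 - y^3*z^2 - x*y^2*z + 2*x^2*y + 5*y^3 + y*z^2 - x*z - 5*y

x*y^4*z - x^2*y^3 - y^5 - y^3*z^2 - x*y^2*z + 2*x^2*y + 5*y^3 + y*z^2 - x*z - 5*y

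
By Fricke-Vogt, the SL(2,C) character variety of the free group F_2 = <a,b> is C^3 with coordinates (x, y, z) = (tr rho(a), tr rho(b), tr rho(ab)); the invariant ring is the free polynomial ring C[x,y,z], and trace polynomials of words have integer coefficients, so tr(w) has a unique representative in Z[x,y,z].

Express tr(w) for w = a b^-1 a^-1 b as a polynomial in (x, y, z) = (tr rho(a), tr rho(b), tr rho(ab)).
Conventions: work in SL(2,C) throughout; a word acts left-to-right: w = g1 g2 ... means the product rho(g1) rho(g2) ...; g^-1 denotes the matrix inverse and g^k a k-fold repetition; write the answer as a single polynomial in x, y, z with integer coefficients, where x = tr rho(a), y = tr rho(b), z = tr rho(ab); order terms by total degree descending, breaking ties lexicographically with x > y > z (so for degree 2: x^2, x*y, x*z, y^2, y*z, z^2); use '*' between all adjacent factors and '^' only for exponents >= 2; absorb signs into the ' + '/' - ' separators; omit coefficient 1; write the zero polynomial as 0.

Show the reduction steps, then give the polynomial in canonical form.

trace(a b a) = trace(a)*trace(b a) - trace(b) = x*z - y
trace(a b a b) = trace(a b)*trace(a b) - trace(1) = z^2 - 2
trace(b a b^-1 a) = trace(a b a)*trace(b) - trace(a b a b) = x*y*z - y^2 - z^2 + 2
trace(a b^-1 a^-1 b) = trace(b a b^-1)*trace(a) - trace(b a b^-1 a) = -x*y*z + x^2 + y^2 + z^2 - 2

-x*y*z + x^2 + y^2 + z^2 - 2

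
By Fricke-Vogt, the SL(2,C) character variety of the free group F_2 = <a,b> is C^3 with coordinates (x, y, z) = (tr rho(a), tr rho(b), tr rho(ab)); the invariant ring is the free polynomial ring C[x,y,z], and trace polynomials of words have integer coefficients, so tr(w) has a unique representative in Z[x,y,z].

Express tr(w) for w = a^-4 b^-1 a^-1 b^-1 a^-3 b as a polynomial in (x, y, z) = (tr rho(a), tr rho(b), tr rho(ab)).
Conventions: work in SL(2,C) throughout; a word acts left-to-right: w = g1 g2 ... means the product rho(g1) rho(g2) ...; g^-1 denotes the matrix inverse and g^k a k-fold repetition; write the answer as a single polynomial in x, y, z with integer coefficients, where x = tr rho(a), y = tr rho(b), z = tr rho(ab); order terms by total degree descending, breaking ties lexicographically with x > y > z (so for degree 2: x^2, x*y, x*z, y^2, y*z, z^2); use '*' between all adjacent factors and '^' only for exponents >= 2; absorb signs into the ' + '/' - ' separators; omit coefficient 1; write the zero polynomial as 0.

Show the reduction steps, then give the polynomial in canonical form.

next, tr(b a^-1) = tr(b) tr(a) - tr(b a)   [inverse elimination on a] = x*y - z
tr(b a^-2) = tr(b a^-1) tr(a) - tr(b)   [inverse elimination on a] = x^2*y - x*z - y
next, tr(a^-1 b a^-2) = tr(b a^-2) tr(a) - tr(b a^-1)   [inverse elimination on a] = x^3*y - x^2*z - 2*x*y + z
and tr(a^-2 b a^-2) = tr(a^-1 b a^-2) tr(a) - tr(a^-1 b a^-1)   [inverse elimination on a] = x^4*y - x^3*z - 3*x^2*y + 2*x*z + y
next, tr(b^2) = tr(b) tr(b) - tr(1)   [square of b] = y^2 - 2
tr(b^2 a) = tr(b) tr(a b) - tr(a)   [square of b] = y*z - x
next, tr(a^-1 b^2) = tr(b^2) tr(a) - tr(b^2 a)   [inverse elimination on a] = x*y^2 - y*z - x
tr(b a^-2 b) = tr(a^-1 b^2) tr(a) - tr(a^-1 b^2 a)   [inverse elimination on a] = x^2*y^2 - x*y*z - x^2 - y^2 + 2
and tr(b a b a) = tr(a b) tr(a b) - tr(1)   [split at a repeated a] = z^2 - 2
tr(a^-1 b a b) = tr(b a b) tr(a) - tr(b a b a)   [inverse elimination on a] = x*y*z - x^2 - z^2 + 2
next, tr(b a^-2 b a) = tr(a^-1 b a b) tr(a) - tr(a^-1 b a b a)   [inverse elimination on a] = x^2*y*z - x^3 - x*z^2 - y*z + 3*x
next, tr(b a^-2 b a^-1) = tr(b a^-2 b) tr(a) - tr(b a^-2 b a)   [inverse elimination on a] = x^3*y^2 - 2*x^2*y*z - x*y^2 + x*z^2 + y*z - x
tr(a^-2 b a^-2 b) = tr(b a^-2 b a^-1) tr(a) - tr(b a^-2 b)   [inverse elimination on a] = x^4*y^2 - 2*x^3*y*z - 2*x^2*y^2 + x^2*z^2 + 2*x*y*z + y^2 - 2
tr(a^-1 b a^-2 b^-1 a^-1) = tr(a^-2 b a^-2) tr(b) - tr(a^-2 b a^-2 b)   [inverse elimination on b] = x^3*y*z - x^2*y^2 - x^2*z^2 + 2
and tr(b^3) = tr(b) tr(b^2) - tr(b)   [square of b] = y^3 - 3*y
tr(b^3 a) = tr(b) tr(a b^2) - tr(a b)   [square of b] = y^2*z - x*y - z
and tr(b a^-1 b^2) = tr(b^3) tr(a) - tr(b^3 a)   [inverse elimination on a] = x*y^3 - y^2*z - 2*x*y + z
and tr(a b a) = tr(a) tr(b a) - tr(b)   [square of a] = x*z - y
and tr(b^2 a b a) = tr(b) tr(a b a b) - tr(a b a)   [square of b] = y*z^2 - x*z - y
tr(b a^-1 b^2 a) = tr(b^2 a b) tr(a) - tr(b^2 a b a)   [inverse elimination on a] = x*y^2*z - x^2*y - y*z^2 + y
next, tr(b a^-1 b a^-1 b) = tr(b a^-1 b^2) tr(a) - tr(b a^-1 b^2 a)   [inverse elimination on a] = x^2*y^3 - 2*x*y^2*z - x^2*y + y*z^2 + x*z - y
tr(b a b a b a) = tr(a b a b) tr(a b) - tr(b a)   [split at a repeated a] = z^3 - 3*z
next, tr(b a b a^-1 b a) = tr(b a b a b) tr(a) - tr(b a b a b a)   [inverse elimination on a] = x*y*z^2 - x^2*z - z^3 - x*y + 3*z
tr(b a^-1 b a^-1 b a) = tr(b a b a^-1 b) tr(a) - tr(b a b a^-1 b a)   [inverse elimination on a] = x^2*y^2*z - x^3*y - 2*x*y*z^2 + x^2*z + z^3 + 2*x*y - 3*z
next, tr(a^-1 b a^-1 b a^-1 b) = tr(b a^-1 b a^-1 b) tr(a) - tr(b a^-1 b a^-1 b a)   [inverse elimination on a] = x^3*y^3 - 3*x^2*y^2*z + 3*x*y*z^2 - z^3 - 3*x*y + 3*z
tr(a^-1 b^-1 a^-1 b a^-1 b) = tr(a^-1 b a^-1 b a^-1) tr(b) - tr(a^-1 b a^-1 b a^-1 b)   [inverse elimination on b] = x^2*y^2*z - x*y^3 - 2*x*y*z^2 + y^2*z + z^3 + 2*x*y - 3*z
and tr(a^-1 b a^-2 b^-1 a^-1 b) = tr(a^-1 b^-1 a^-1 b a^-1 b) tr(a) - tr(a^-1 b^-1 a^-1 b a^-1 b a)   [inverse elimination on a] = x^3*y^2*z - x^2*y^3 - 2*x^2*y*z^2 + x*y^2*z + x*z^3 + x^2*y - 2*x*z + y
tr(b a^-2 b^-1 a^-1 b^-1 a^-1) = tr(a^-1 b a^-2 b^-1 a^-1) tr(b) - tr(a^-1 b a^-2 b^-1 a^-1 b)   [inverse elimination on b] = x^2*y*z^2 - x*y^2*z - x*z^3 - x^2*y + 2*x*z + y
next, tr(a^-2 b^-1 a^-1) = tr(a^-1 b^-1 a^-1) tr(a) - tr(a^-1 b^-1)   [inverse elimination on a] = x^2*z - x*y - z
and tr(a^-1 b^-1 a^-1 b^-1 a^-2 b a^-1) = tr(b a^-2 b^-1 a^-1 b^-1 a^-1) tr(a) - tr(b a^-2 b^-1 a^-1 b^-1)   [inverse elimination on a] = x^3*y*z^2 - x^2*y^2*z - x^2*z^3 - x^3*y + x^2*z + 2*x*y + z
tr(a^-1 b^-1 a^-2 b a^-1 b) = tr(b a^-1 b a^-1 b^-1 a^-1) tr(a) - tr(b a^-1 b a^-1 b^-1)   [inverse elimination on a] = x^3*y^2*z - x^2*y^3 - 2*x^2*y*z^2 + x*y^2*z + x*z^3 + x^2*y - 2*x*z + y
and tr(a^-1 b^-1 a^-1 b^-1 a^-2 b) = tr(a^-1 b^-1 a^-2 b a^-1) tr(b) - tr(a^-1 b^-1 a^-2 b a^-1 b)   [inverse elimination on b] = x^2*y*z^2 - x*y^2*z - x*z^3 - x^2*y + 2*x*z + y
and tr(a^-1 b a^-3 b^-1 a^-1 b^-1 a^-1) = tr(a^-1 b^-1 a^-1 b^-1 a^-2 b a^-1) tr(a) - tr(a^-1 b^-1 a^-1 b^-1 a^-2 b)   [inverse elimination on a] = x^4*y*z^2 - x^3*y^2*z - x^3*z^3 - x^4*y - x^2*y*z^2 + x^3*z + x*y^2*z + x*z^3 + 3*x^2*y - x*z - y
and tr(b^-1 a b a) = tr(a b a) tr(b) - tr(a b a b)   [inverse elimination on b] = x*y*z - y^2 - z^2 + 2
tr(b a^-1 b^-1 a) = tr(b^-1 a b) tr(a) - tr(b^-1 a b a)   [inverse elimination on a] = -x*y*z + x^2 + y^2 + z^2 - 2
tr(a^-1 b^-1 a^-1 b) = tr(b a^-1 b^-1) tr(a) - tr(b a^-1 b^-1 a)   [inverse elimination on a] = x*y*z - y^2 - z^2 + 2
tr(a^-1 b^-1 a^-1 b a^-1) = tr(a^-1 b^-1 a^-1 b) tr(a) - tr(a^-1 b^-1 a^-1 b a)   [inverse elimination on a] = x^2*y*z - x*y^2 - x*z^2 + x
and tr(a^-1 b^-1 a^-1 b^-1 a^-1 b) = tr(a^-1 b^-1 a^-1 b a^-1) tr(b) - tr(a^-1 b^-1 a^-1 b a^-1 b)   [inverse elimination on b] = x*y*z^2 - y^2*z - z^3 - x*y + 3*z
and tr(a^-1 b a^-3 b^-1 a^-1 b^-1) = tr(a^-1 b^-1 a^-1 b^-1 a^-1 b a^-1) tr(a) - tr(a^-1 b^-1 a^-1 b^-1 a^-1 b)   [inverse elimination on a] = x^3*y*z^2 - x^2*y^2*z - x^2*z^3 - x^3*y - x*y*z^2 + 2*x^2*z + y^2*z + z^3 + 2*x*y - 3*z
and tr(a^-2 b^-1 a^-1 b^-1 a^-3 b a^-1) = tr(a^-1 b a^-3 b^-1 a^-1 b^-1 a^-1) tr(a) - tr(a^-1 b a^-3 b^-1 a^-1 b^-1)   [inverse elimination on a] = x^5*y*z^2 - x^4*y^2*z - x^4*z^3 - x^5*y - 2*x^3*y*z^2 + x^4*z + 2*x^2*y^2*z + 2*x^2*z^3 + 4*x^3*y + x*y*z^2 - 3*x^2*z - y^2*z - z^3 - 3*x*y + 3*z
tr(a^-2 b^-1 a^-1 b^-1 a^-3 b) = tr(a^-2 b a^-2 b^-1 a^-1 b^-1) tr(a) - tr(a^-2 b a^-2 b^-1 a^-1 b^-1 a)   [inverse elimination on a] = x^4*y*z^2 - x^3*y^2*z - x^3*z^3 - x^4*y - x^2*y*z^2 + x^3*z + x*y^2*z + x*z^3 + 3*x^2*y - x*z - y
and tr(a^-4 b^-1 a^-1 b^-1 a^-3 b) = tr(a^-2 b^-1 a^-1 b^-1 a^-3 b a^-1) tr(a) - tr(a^-2 b^-1 a^-1 b^-1 a^-3 b)   [inverse elimination on a] = x^6*y*z^2 - x^5*y^2*z - x^5*z^3 - x^6*y - 3*x^4*y*z^2 + x^5*z + 3*x^3*y^2*z + 3*x^3*z^3 + 5*x^4*y + 2*x^2*y*z^2 - 4*x^3*z - 2*x*y^2*z - 2*x*z^3 - 6*x^2*y + 4*x*z + y

x^6*y*z^2 - x^5*y^2*z - x^5*z^3 - x^6*y - 3*x^4*y*z^2 + x^5*z + 3*x^3*y^2*z + 3*x^3*z^3 + 5*x^4*y + 2*x^2*y*z^2 - 4*x^3*z - 2*x*y^2*z - 2*x*z^3 - 6*x^2*y + 4*x*z + y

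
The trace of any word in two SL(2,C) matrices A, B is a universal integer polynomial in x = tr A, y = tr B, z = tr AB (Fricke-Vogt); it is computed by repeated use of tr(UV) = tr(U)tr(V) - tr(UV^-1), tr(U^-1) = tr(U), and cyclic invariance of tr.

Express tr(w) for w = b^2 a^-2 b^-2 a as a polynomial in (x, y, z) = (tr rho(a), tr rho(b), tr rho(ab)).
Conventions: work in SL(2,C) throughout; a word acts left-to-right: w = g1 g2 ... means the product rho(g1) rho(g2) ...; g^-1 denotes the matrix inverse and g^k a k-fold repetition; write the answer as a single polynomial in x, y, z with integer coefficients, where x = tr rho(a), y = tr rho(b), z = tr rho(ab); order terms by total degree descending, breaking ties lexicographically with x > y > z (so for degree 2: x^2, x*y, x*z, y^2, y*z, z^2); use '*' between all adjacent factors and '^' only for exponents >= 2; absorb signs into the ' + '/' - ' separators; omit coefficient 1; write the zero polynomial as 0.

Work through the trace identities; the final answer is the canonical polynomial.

tr(b^2) = tr(b) * tr(b) - tr(1)   [square of b] = y^2 - 2
tr(b^2 a) = tr(b) * tr(a b) - tr(a)   [square of b] = y*z - x
tr(b^2 a^-1) = tr(b^2) * tr(a) - tr(b^2 a)   [inverse elimination on a] = x*y^2 - y*z - x
tr(b a b^2) = tr(b) * tr(b a b) - tr(b a)   [square of b] = y^2*z - x*y - z
tr(a b a b) = tr(a b) * tr(a b) - tr(1)   [split at a repeated a] = z^2 - 2
tr(a b a) = tr(a) * tr(b a) - tr(b)   [square of a] = x*z - y
tr(b a b^2 a) = tr(b) * tr(a b a b) - tr(a b a)   [square of b] = y*z^2 - x*z - y
tr(a^-1 b a b^2) = tr(b a b^2) * tr(a) - tr(b a b^2 a)   [inverse elimination on a] = x*y^2*z - x^2*y - y*z^2 + y
tr(a b^2 a^-2 b) = tr(a^-1 b a b^2) * tr(a) - tr(a^-1 b a b^2 a)   [inverse elimination on a] = x^2*y^2*z - x^3*y - x*y*z^2 - y^2*z + 2*x*y + z
tr(b^-1 a b^2 a^-2) = tr(a b^2 a^-2) * tr(b) - tr(a b^2 a^-2 b)   [inverse elimination on b] = -x^2*y^2*z + x^3*y + x*y^3 + x*y*z^2 - 3*x*y - z
tr(b^2 a^-2 b^-2 a) = tr(b^-1 a b^2 a^-2) * tr(b) - tr(b^-1 a b^2 a^-2 b)   [inverse elimination on b] = -x^2*y^3*z + x^3*y^2 + x*y^4 + x*y^2*z^2 - 4*x*y^2 + x

-x^2*y^3*z + x^3*y^2 + x*y^4 + x*y^2*z^2 - 4*x*y^2 + x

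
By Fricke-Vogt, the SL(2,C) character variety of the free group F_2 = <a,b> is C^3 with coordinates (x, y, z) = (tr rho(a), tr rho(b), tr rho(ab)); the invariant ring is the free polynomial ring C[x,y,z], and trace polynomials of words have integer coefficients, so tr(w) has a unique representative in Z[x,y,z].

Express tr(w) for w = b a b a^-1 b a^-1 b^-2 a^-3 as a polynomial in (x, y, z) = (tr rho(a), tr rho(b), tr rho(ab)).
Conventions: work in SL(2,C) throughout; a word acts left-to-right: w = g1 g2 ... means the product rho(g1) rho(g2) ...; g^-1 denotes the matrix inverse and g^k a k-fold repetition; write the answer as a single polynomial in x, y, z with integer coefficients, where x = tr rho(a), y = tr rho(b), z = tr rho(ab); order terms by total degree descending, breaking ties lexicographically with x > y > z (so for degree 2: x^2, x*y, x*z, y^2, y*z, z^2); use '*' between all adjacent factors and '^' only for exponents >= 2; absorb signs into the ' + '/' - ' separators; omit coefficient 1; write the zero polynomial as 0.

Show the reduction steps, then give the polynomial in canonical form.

x^4*y^3*z^2 - 2*x^5*y^2*z - x^3*y^4*z - 2*x^3*y^2*z^3 + x^6*y + x^4*y^3 + 3*x^4*y*z^2 + x^2*y*z^4 - x^5*z + 7*x^3*y^2*z - x^3*z^3 + x*y^4*z + 2*x*y^2*z^3 - 6*x^4*y - 3*x^2*y^3 - 10*x^2*y*z^2 - y^3*z^2 - y*z^4 + 5*x^3*z - 3*x*y^2*z + 2*x*z^3 + 10*x^2*y + y^3 + 5*y*z^2 - 6*x*z - 3*y

tr(b a b) = tr(b) tr(a b) - tr(a)   [square of b] = y*z - x
tr(b a b^2) = tr(b) tr(b a b) - tr(b a)   [square of b] = y^2*z - x*y - z
tr(a b a b) = tr(a b) tr(a b) - tr(1)   [split at a repeated a] = z^2 - 2
tr(a b a) = tr(a) tr(b a) - tr(b)   [square of a] = x*z - y
tr(a b^2 a b) = tr(b) tr(a b a b) - tr(a b a)   [square of b] = y*z^2 - x*z - y
tr(b^2) = tr(b) tr(b) - tr(1)   [square of b] = y^2 - 2
tr(a b^2 a) = tr(a) tr(b^2 a) - tr(b^2)   [square of a] = x*y*z - x^2 - y^2 + 2
tr(b a b^2 a b) = tr(b) tr(a b^2 a b) - tr(a b^2 a)   [square of b] = y^2*z^2 - 2*x*y*z + x^2 - 2
tr(a b a b a b) = tr(a b) tr(a b a b) - tr(a^-1 b^-1)   [split at a repeated a] = z^3 - 3*z
tr(a b a b a) = tr(a) tr(b a b a) - tr(b a b)   [square of a] = x*z^2 - y*z - x
tr(b a b^2 a b a) = tr(b) tr(a b a b a b) - tr(a b a b a)   [square of b] = y*z^3 - x*z^2 - 2*y*z + x
tr(a^-1 b a b^2 a b) = tr(b a b^2 a b) tr(a) - tr(b a b^2 a b a)   [inverse elimination on a] = x*y^2*z^2 - 2*x^2*y*z - y*z^3 + x^3 + x*z^2 + 2*y*z - 3*x
tr(a^-1 b a b^2 a b^-1) = tr(a^-1 b a b^2 a) tr(b) - tr(a^-1 b a b^2 a b)   [inverse elimination on b] = -x*y^2*z^2 + 2*x^2*y*z + y^3*z + y*z^3 - x^3 - x*y^2 - x*z^2 - 3*y*z + 3*x
tr(b^-2 a^-1 b a b^2 a) = tr(a^-1 b a b^2 a b^-1) tr(b) - tr(a^-1 b a b^2 a)   [inverse elimination on b] = -x*y^3*z^2 + 2*x^2*y^2*z + y^4*z + y^2*z^3 - x^3*y - x*y^3 - x*y*z^2 - 4*y^2*z + 4*x*y + z
tr(b a b^2 a^-1 b^-2 a^-1) = tr(b^-2 a^-1 b a b^2) tr(a) - tr(b^-2 a^-1 b a b^2 a)   [inverse elimination on a] = x*y^3*z^2 - 2*x^2*y^2*z - y^4*z - y^2*z^3 + x^3*y + x*y^3 + x*y*z^2 + 4*y^2*z - 3*x*y - z
tr(a b^2 a^-1 b) = tr(b a b^2) tr(a) - tr(b a b^2 a)   [inverse elimination on a] = x*y^2*z - x^2*y - y*z^2 + y
tr(a b^2 a^-1 b^-1) = tr(a b^2 a^-1) tr(b) - tr(a b^2 a^-1 b)   [inverse elimination on b] = -x*y^2*z + x^2*y + y^3 + y*z^2 - 3*y
tr(a^-1 b a b^2 a^-1 b^-2 a^-1) = tr(b a b^2 a^-1 b^-2 a^-1) tr(a) - tr(b a b^2 a^-1 b^-2)   [inverse elimination on a] = x^2*y^3*z^2 - 2*x^3*y^2*z - x*y^4*z - x*y^2*z^3 + x^4*y + x^2*y^3 + x^2*y*z^2 + 5*x*y^2*z - 4*x^2*y - y^3 - y*z^2 - x*z + 3*y
tr(b a^-1 b^-2 a^-3 b a b) = tr(a^-1 b a b^2 a^-1 b^-2 a^-1) tr(a) - tr(a^-1 b a b^2 a^-1 b^-2)   [inverse elimination on a] = x^3*y^3*z^2 - 2*x^4*y^2*z - x^2*y^4*z - x^2*y^2*z^3 + x^5*y + x^3*y^3 + x^3*y*z^2 - x*y^3*z^2 + 7*x^2*y^2*z + y^4*z + y^2*z^3 - 5*x^3*y - 2*x*y^3 - 2*x*y*z^2 - x^2*z - 4*y^2*z + 6*x*y + z
tr(b a b a b a b a) = tr(b a b a b a) tr(b a) - tr(a b a b)   [split at a repeated b] = z^4 - 4*z^2 + 2
tr(a b a b a b a^-1 b) = tr(b a b a b a b) tr(a) - tr(b a b a b a b a)   [inverse elimination on a] = x*y*z^3 - x^2*z^2 - z^4 - 2*x*y*z + x^2 + 4*z^2 - 2
tr(b a b a b a^-1 b^-1 a) = tr(a b a b a b a^-1) tr(b) - tr(a b a b a b a^-1 b)   [inverse elimination on b] = -x*y*z^3 + x^2*z^2 + y^2*z^2 + z^4 + x*y*z - x^2 - y^2 - 4*z^2 + 2
tr(a^-1 b a b a b a^-1 b^-1) = tr(b a b a b a^-1 b^-1) tr(a) - tr(b a b a b a^-1 b^-1 a)   [inverse elimination on a] = x*y*z^3 - x^2*z^2 - y^2*z^2 - z^4 + y^2 + 4*z^2 - 2
tr(b a b a b a^-1) = tr(b a b a b) tr(a) - tr(b a b a b a)   [inverse elimination on a] = x*y*z^2 - x^2*z - z^3 - x*y + 3*z
tr(a^-1 b a b a b a^-1) = tr(b a b a b a^-1) tr(a) - tr(b a b a b)   [inverse elimination on a] = x^2*y*z^2 - x^3*z - x*z^3 - x^2*y - y*z^2 + 4*x*z + y
tr(b a b a b a^-1 b^-2 a^-1) = tr(a^-1 b a b a b a^-1 b^-1) tr(b) - tr(a^-1 b a b a b a^-1)   [inverse elimination on b] = x*y^2*z^3 - 2*x^2*y*z^2 - y^3*z^2 - y*z^4 + x^3*z + x*z^3 + x^2*y + y^3 + 5*y*z^2 - 4*x*z - 3*y
tr(a b a b a^-1 b^-1) = tr(a b a b a^-1) tr(b) - tr(a b a b a^-1 b)   [inverse elimination on b] = -x*y*z^2 + x^2*z + y^2*z + z^3 - 3*z
tr(b a b a b a^-1 b^-2 a^-2) = tr(b a b a b a^-1 b^-2 a^-1) tr(a) - tr(b a b a b a^-1 b^-2)   [inverse elimination on a] = x^2*y^2*z^3 - 2*x^3*y*z^2 - x*y^3*z^2 - x*y*z^4 + x^4*z + x^2*z^3 + x^3*y + x*y^3 + 6*x*y*z^2 - 5*x^2*z - y^2*z - z^3 - 3*x*y + 3*z
tr(b a^-1 b^-2 a^-3 b a b a) = tr(b a b a b a^-1 b^-2 a^-2) tr(a) - tr(b a b a b a^-1 b^-2 a^-1)   [inverse elimination on a] = x^3*y^2*z^3 - 2*x^4*y*z^2 - x^2*y^3*z^2 - x^2*y*z^4 + x^5*z + x^3*z^3 - x*y^2*z^3 + x^4*y + x^2*y^3 + 8*x^2*y*z^2 + y^3*z^2 + y*z^4 - 6*x^3*z - x*y^2*z - 2*x*z^3 - 4*x^2*y - y^3 - 5*y*z^2 + 7*x*z + 3*y
tr(b a b a^-1 b a^-1 b^-2 a^-3) = tr(b a^-1 b^-2 a^-3 b a b) tr(a) - tr(b a^-1 b^-2 a^-3 b a b a)   [inverse elimination on a] = x^4*y^3*z^2 - 2*x^5*y^2*z - x^3*y^4*z - 2*x^3*y^2*z^3 + x^6*y + x^4*y^3 + 3*x^4*y*z^2 + x^2*y*z^4 - x^5*z + 7*x^3*y^2*z - x^3*z^3 + x*y^4*z + 2*x*y^2*z^3 - 6*x^4*y - 3*x^2*y^3 - 10*x^2*y*z^2 - y^3*z^2 - y*z^4 + 5*x^3*z - 3*x*y^2*z + 2*x*z^3 + 10*x^2*y + y^3 + 5*y*z^2 - 6*x*z - 3*y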